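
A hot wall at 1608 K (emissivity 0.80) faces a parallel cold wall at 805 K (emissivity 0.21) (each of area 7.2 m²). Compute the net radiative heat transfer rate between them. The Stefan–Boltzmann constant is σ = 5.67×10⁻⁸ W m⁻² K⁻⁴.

Q ≈ 5.10×10^5 W

For two large parallel gray plates, q = σ(T₁⁴ − T₂⁴) / (1/ε₁ + 1/ε₂ − 1).
1/ε₁ + 1/ε₂ − 1 = 1/0.80 + 1/0.21 − 1 = 5.012.
T₁⁴ − T₂⁴ = 6.69×10^12 − 4.20×10^11 = 6.27×10^12 K⁴.
q = 5.67×10⁻⁸ × 6.27×10^12 / 5.012 = 70900 W/m².
Q = q·A = 70900 × 7.2 = 5.10×10^5 W.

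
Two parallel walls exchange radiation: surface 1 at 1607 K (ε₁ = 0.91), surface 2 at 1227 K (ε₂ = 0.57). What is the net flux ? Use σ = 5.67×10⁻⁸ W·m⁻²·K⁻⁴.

For two large parallel gray plates, q = σ(T₁⁴ − T₂⁴) / (1/ε₁ + 1/ε₂ − 1).
1/ε₁ + 1/ε₂ − 1 = 1/0.91 + 1/0.57 − 1 = 1.853.
T₁⁴ − T₂⁴ = 6.67×10^12 − 2.27×10^12 = 4.40×10^12 K⁴.
q = 5.67×10⁻⁸ × 4.40×10^12 / 1.853 = 1.35×10^5 W/m².

q ≈ 1.35×10^5 W/m²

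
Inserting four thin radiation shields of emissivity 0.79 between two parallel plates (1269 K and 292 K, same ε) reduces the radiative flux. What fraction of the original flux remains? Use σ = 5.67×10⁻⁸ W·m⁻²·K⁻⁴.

With N identical shields there are N+1 = 5 gaps in series, each with the same radiative resistance, so the flux falls to 1/(N+1) of its unshielded value.

ratio ≈ 0.200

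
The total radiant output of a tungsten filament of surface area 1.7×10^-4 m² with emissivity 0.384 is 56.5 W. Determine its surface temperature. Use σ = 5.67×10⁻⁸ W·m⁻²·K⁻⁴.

T ≈ 1980 K

From P = εσAT⁴, T = (P / εσA)^(1/4) = (56.5 / (0.384 × 5.67×10⁻⁸ × 1.70×10^-4))^(1/4).
T = (1.53×10^13)^(1/4) = 1980 K.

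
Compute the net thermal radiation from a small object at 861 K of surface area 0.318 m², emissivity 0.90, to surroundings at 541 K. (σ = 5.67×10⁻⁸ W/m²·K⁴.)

Q = εσA(T⁴ − T_s⁴). T⁴ − T_s⁴ = (861)⁴ − (541)⁴ = 5.50×10^11 − 8.57×10^10 = 4.64×10^11 K⁴.
Q = 0.90 × 5.67×10⁻⁸ × 0.318 × 4.64×10^11 = 7530 W.

Q ≈ 7530 W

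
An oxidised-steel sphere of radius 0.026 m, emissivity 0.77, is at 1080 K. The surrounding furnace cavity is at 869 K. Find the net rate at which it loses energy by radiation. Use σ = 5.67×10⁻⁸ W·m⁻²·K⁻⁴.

Q ≈ 293 W

A = 4πr² = 4π × (0.026)² = 8.49×10^-3 m².
Q = εσA(T⁴ − T_s⁴). T⁴ − T_s⁴ = (1080)⁴ − (869)⁴ = 1.36×10^12 − 5.70×10^11 = 7.90×10^11 K⁴.
Q = 0.77 × 5.67×10⁻⁸ × 8.49×10^-3 × 7.90×10^11 = 293 W.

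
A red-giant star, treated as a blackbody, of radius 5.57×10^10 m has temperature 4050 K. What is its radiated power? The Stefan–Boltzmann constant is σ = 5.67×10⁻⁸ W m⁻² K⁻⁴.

A = 4πr² = 4π × (5.57×10^10)² = 3.90×10^22 m².
P = σAT⁴ = 5.67×10⁻⁸ × 3.90×10^22 × (4050)⁴ = 5.67×10⁻⁸ × 3.90×10^22 × 2.69×10^14.
P = 5.95×10^29 W.

P ≈ 5.95×10^29 W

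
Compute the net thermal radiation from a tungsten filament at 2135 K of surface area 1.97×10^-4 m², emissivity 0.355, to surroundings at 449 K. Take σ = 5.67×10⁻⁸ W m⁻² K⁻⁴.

Q ≈ 82.2 W

Q = εσA(T⁴ − T_s⁴). T⁴ − T_s⁴ = (2135)⁴ − (449)⁴ = 2.08×10^13 − 4.06×10^10 = 2.07×10^13 K⁴.
Q = 0.355 × 5.67×10⁻⁸ × 1.97×10^-4 × 2.07×10^13 = 82.2 W.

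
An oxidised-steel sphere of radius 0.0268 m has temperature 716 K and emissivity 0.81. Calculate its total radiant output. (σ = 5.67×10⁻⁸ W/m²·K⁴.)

P ≈ 109 W

A = 4πr² = 4π × (0.0268)² = 9.03×10^-3 m².
Stefan–Boltzmann: P = εσAT⁴ = 0.81 × 5.67×10⁻⁸ × 9.03×10^-3 × (716)⁴ = 0.81 × 5.67×10⁻⁸ × 9.03×10^-3 × 2.63×10^11.
P = 109 W.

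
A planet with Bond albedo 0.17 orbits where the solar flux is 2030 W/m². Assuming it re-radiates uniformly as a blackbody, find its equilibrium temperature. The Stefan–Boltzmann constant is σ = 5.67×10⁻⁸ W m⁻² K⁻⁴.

T ≈ 294 K

Power absorbed = (1−a)S·πR²; power emitted = 4πR²σT⁴. Equating and cancelling πR²:
T = ((1−a)S / 4σ)^(1/4) = (1680 / (4 × 5.67×10⁻⁸))^(1/4) = (7.43×10^9)^(1/4).
T = 294 K.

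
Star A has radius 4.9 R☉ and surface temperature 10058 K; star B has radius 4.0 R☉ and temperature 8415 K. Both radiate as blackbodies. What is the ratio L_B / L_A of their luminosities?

L_B/L_A ≈ 0.327

L = 4πR²σT⁴ ∝ R²T⁴, so L_B/L_A = (4.0/4.9)² × (8415/10058)⁴ = 0.666 × 0.490 = 0.327.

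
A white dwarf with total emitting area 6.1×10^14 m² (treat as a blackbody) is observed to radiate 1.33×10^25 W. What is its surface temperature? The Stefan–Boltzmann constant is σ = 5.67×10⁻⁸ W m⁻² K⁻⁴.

T ≈ 24900 K

From P = σAT⁴, T = (P / σA)^(1/4) = (1.33×10^25 / (5.67×10⁻⁸ × 6.10×10^14))^(1/4).
T = (3.85×10^17)^(1/4) = 24900 K.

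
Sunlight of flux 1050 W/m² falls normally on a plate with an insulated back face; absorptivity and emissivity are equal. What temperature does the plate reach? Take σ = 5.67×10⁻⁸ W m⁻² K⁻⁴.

Absorbed flux αS = emitted flux εσT⁴ (one radiating face); with α = ε, T = (S/σ)^(1/4).
T = (1050 / 5.67×10⁻⁸)^(1/4) = (1.85×10^10)^(1/4).
T = 369 K.

T ≈ 369 K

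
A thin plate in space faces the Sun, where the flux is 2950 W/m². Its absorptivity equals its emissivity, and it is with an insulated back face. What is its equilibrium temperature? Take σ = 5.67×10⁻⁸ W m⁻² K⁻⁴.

Absorbed flux αS = emitted flux εσT⁴ (one radiating face); with α = ε, T = (S/σ)^(1/4).
T = (2950 / 5.67×10⁻⁸)^(1/4) = (5.20×10^10)^(1/4).
T = 478 K.

T ≈ 478 K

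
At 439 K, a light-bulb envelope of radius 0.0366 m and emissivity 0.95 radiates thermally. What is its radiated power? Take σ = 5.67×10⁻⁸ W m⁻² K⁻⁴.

A = 4πr² = 4π × (0.0366)² = 0.0168 m².
P = εσAT⁴ = 0.95 × 5.67×10⁻⁸ × 0.0168 × (439)⁴ = 0.95 × 5.67×10⁻⁸ × 0.0168 × 3.71×10^10.
P = 33.7 W.

P ≈ 33.7 W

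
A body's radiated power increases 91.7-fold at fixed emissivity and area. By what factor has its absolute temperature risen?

P ∝ T⁴ ⇒ T ∝ P^(1/4), so T scales by (91.7)^(1/4) = 3.09.

factor ≈ 3.09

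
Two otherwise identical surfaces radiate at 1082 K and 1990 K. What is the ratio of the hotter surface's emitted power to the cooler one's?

P ∝ T⁴, so the ratio is (1990/1082)⁴ = (1.839)⁴ = 11.4.

ratio ≈ 11.4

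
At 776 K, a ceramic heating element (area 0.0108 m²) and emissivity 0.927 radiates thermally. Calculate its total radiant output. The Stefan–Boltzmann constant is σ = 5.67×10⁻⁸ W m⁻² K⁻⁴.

P = εσAT⁴ = 0.927 × 5.67×10⁻⁸ × 0.0108 × (776)⁴ = 0.927 × 5.67×10⁻⁸ × 0.0108 × 3.63×10^11.
P = 206 W.

P ≈ 206 W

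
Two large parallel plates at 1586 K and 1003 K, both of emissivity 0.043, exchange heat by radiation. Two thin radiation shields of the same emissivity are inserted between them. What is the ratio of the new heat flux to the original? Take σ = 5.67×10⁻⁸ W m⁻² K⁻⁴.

With N identical shields there are N+1 = 3 gaps in series, each with the same radiative resistance, so the flux falls to 1/(N+1) of its unshielded value.

ratio ≈ 0.333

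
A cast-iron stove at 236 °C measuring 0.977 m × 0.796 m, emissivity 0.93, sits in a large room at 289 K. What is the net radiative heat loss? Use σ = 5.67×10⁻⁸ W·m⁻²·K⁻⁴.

Q ≈ 2470 W

A = 0.977 × 0.796 = 0.778 m².
Convert: 236 °C = 509 K.
Q = εσA(T⁴ − T_s⁴). T⁴ − T_s⁴ = (509)⁴ − (289)⁴ = 6.71×10^10 − 6.98×10^9 = 6.01×10^10 K⁴.
Q = 0.93 × 5.67×10⁻⁸ × 0.778 × 6.01×10^10 = 2470 W.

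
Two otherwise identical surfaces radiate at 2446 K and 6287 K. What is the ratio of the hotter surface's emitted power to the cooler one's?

ratio ≈ 43.6

P ∝ T⁴, so the ratio is (6287/2446)⁴ = (2.570)⁴ = 43.6.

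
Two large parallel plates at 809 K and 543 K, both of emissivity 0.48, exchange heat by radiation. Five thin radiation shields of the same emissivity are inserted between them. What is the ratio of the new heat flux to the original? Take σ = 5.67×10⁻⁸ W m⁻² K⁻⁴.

ratio ≈ 0.167

With N identical shields there are N+1 = 6 gaps in series, each with the same radiative resistance, so the flux falls to 1/(N+1) of its unshielded value.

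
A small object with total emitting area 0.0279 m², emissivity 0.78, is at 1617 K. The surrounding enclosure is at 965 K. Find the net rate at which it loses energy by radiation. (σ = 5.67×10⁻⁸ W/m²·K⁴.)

Q ≈ 7370 W

Q = εσA(T⁴ − T_s⁴). T⁴ − T_s⁴ = (1617)⁴ − (965)⁴ = 6.84×10^12 − 8.67×10^11 = 5.97×10^12 K⁴.
Q = 0.78 × 5.67×10⁻⁸ × 0.0279 × 5.97×10^12 = 7370 W.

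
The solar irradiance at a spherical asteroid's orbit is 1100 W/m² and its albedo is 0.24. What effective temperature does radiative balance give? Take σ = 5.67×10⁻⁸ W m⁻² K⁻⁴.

Power absorbed = (1−a)S·πR²; power emitted = 4πR²σT⁴. Equating and cancelling πR²:
T = ((1−a)S / 4σ)^(1/4) = (836 / (4 × 5.67×10⁻⁸))^(1/4) = (3.69×10^9)^(1/4).
T = 246 K.

T ≈ 246 K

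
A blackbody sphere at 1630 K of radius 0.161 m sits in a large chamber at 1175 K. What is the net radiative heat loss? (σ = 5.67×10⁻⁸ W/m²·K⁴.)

A = 4πr² = 4π × (0.161)² = 0.326 m².
Q = σA(T⁴ − T_s⁴). T⁴ − T_s⁴ = (1630)⁴ − (1175)⁴ = 7.06×10^12 − 1.91×10^12 = 5.15×10^12 K⁴.
Q = 5.67×10⁻⁸ × 0.326 × 5.15×10^12 = 95200 W.

Q ≈ 95200 W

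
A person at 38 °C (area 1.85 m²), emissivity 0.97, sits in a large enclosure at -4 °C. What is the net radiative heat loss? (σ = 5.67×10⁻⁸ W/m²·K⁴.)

Q ≈ 419 W

Convert: 38 °C = 311 K; -4 °C = 269 K.
Q = εσA(T⁴ − T_s⁴). T⁴ − T_s⁴ = (311)⁴ − (269)⁴ = 9.35×10^9 − 5.24×10^9 = 4.12×10^9 K⁴.
Q = 0.97 × 5.67×10⁻⁸ × 1.85 × 4.12×10^9 = 419 W.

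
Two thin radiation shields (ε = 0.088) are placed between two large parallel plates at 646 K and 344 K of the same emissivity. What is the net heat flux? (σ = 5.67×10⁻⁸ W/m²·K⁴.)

q ≈ 139 W/m²

Each of the 3 gaps contributes resistance (2/ε − 1) = 2/0.088 − 1 = 21.73; total = 65.18.
q = σ(T₁⁴ − T₂⁴) / 65.18 = 5.67×10⁻⁸ × 1.60×10^11 / 65.18 = 139 W/m².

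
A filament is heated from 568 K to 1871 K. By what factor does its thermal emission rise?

ratio ≈ 118

P ∝ T⁴, so the ratio is (1871/568)⁴ = (3.294)⁴ = 118.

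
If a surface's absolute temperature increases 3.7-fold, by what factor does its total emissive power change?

P ∝ T⁴, so the power scales as (3.7)⁴ = 187.

factor ≈ 187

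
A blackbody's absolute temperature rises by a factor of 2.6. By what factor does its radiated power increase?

P ∝ T⁴, so the power scales as (2.6)⁴ = 45.7.

factor ≈ 45.7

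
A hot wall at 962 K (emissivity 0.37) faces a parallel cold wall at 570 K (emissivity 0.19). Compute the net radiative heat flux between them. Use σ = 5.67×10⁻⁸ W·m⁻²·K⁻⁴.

For two large parallel gray plates, q = σ(T₁⁴ − T₂⁴) / (1/ε₁ + 1/ε₂ − 1).
1/ε₁ + 1/ε₂ − 1 = 1/0.37 + 1/0.19 − 1 = 6.966.
T₁⁴ − T₂⁴ = 8.56×10^11 − 1.06×10^11 = 7.51×10^11 K⁴.
q = 5.67×10⁻⁸ × 7.51×10^11 / 6.966 = 6110 W/m².

q ≈ 6110 W/m²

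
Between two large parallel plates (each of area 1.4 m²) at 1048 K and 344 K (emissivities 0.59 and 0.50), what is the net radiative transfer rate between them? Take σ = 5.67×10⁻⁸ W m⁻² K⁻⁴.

Q ≈ 35100 W

For two large parallel gray plates, q = σ(T₁⁴ − T₂⁴) / (1/ε₁ + 1/ε₂ − 1).
1/ε₁ + 1/ε₂ − 1 = 1/0.59 + 1/0.50 − 1 = 2.695.
T₁⁴ − T₂⁴ = 1.21×10^12 − 1.40×10^10 = 1.19×10^12 K⁴.
q = 5.67×10⁻⁸ × 1.19×10^12 / 2.695 = 25100 W/m².
Q = q·A = 25100 × 1.4 = 35100 W.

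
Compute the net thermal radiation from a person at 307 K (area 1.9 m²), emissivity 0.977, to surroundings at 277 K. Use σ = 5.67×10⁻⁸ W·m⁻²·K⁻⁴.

Q = εσA(T⁴ − T_s⁴). T⁴ − T_s⁴ = (307)⁴ − (277)⁴ = 8.88×10^9 − 5.89×10^9 = 3.00×10^9 K⁴.
Q = 0.977 × 5.67×10⁻⁸ × 1.90 × 3.00×10^9 = 315 W.

Q ≈ 315 W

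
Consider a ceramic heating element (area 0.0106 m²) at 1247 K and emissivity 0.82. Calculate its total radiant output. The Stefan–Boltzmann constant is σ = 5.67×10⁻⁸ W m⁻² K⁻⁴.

P ≈ 1190 W

P = εσAT⁴ = 0.82 × 5.67×10⁻⁸ × 0.0106 × (1247)⁴ = 0.82 × 5.67×10⁻⁸ × 0.0106 × 2.42×10^12.
P = 1190 W.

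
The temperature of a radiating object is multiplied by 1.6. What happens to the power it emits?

P ∝ T⁴, so the power scales as (1.6)⁴ = 6.55.

factor ≈ 6.55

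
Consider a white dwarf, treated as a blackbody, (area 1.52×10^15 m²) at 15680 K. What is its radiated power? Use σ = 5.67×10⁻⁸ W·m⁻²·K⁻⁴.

P ≈ 5.21×10^24 W

P = σAT⁴ = 5.67×10⁻⁸ × 1.52×10^15 × (15680)⁴ = 5.67×10⁻⁸ × 1.52×10^15 × 6.04×10^16.
P = 5.21×10^24 W.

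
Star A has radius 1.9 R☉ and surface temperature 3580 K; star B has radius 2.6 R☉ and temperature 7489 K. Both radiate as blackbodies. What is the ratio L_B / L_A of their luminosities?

L = 4πR²σT⁴ ∝ R²T⁴, so L_B/L_A = (2.6/1.9)² × (7489/3580)⁴ = 1.87 × 19.1 = 35.9.

L_B/L_A ≈ 35.9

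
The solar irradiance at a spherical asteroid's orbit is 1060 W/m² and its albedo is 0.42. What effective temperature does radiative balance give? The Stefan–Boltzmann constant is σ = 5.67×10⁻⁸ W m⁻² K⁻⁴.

Power absorbed = (1−a)S·πR²; power emitted = 4πR²σT⁴. Equating and cancelling πR²:
T = ((1−a)S / 4σ)^(1/4) = (615 / (4 × 5.67×10⁻⁸))^(1/4) = (2.71×10^9)^(1/4).
T = 228 K.

T ≈ 228 K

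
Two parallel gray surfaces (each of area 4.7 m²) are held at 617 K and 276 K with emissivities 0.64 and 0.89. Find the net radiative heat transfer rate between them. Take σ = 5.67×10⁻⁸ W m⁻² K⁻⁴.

Q ≈ 22000 W

For two large parallel gray plates, q = σ(T₁⁴ − T₂⁴) / (1/ε₁ + 1/ε₂ − 1).
1/ε₁ + 1/ε₂ − 1 = 1/0.64 + 1/0.89 − 1 = 1.686.
T₁⁴ − T₂⁴ = 1.45×10^11 − 5.80×10^9 = 1.39×10^11 K⁴.
q = 5.67×10⁻⁸ × 1.39×10^11 / 1.686 = 4680 W/m².
Q = q·A = 4680 × 4.7 = 22000 W.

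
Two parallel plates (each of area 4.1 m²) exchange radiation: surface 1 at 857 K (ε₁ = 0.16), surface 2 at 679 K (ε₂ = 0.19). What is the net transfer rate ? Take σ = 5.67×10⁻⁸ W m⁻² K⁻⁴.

Q ≈ 7230 W

For two large parallel gray plates, q = σ(T₁⁴ − T₂⁴) / (1/ε₁ + 1/ε₂ − 1).
1/ε₁ + 1/ε₂ − 1 = 1/0.16 + 1/0.19 − 1 = 10.51.
T₁⁴ − T₂⁴ = 5.39×10^11 − 2.13×10^11 = 3.27×10^11 K⁴.
q = 5.67×10⁻⁸ × 3.27×10^11 / 10.51 = 1760 W/m².
Q = q·A = 1760 × 4.1 = 7230 W.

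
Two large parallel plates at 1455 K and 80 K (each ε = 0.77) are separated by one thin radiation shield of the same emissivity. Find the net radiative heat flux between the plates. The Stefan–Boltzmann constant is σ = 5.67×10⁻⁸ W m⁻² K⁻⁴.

Each of the 2 gaps contributes resistance (2/ε − 1) = 2/0.77 − 1 = 1.597; total = 3.195.
q = σ(T₁⁴ − T₂⁴) / 3.195 = 5.67×10⁻⁸ × 4.48×10^12 / 3.195 = 79500 W/m².

q ≈ 79500 W/m²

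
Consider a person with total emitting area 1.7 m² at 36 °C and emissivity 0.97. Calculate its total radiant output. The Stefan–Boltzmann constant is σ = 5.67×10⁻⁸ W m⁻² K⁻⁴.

P ≈ 852 W

36 °C = 309 K.
P = εσAT⁴ = 0.97 × 5.67×10⁻⁸ × 1.70 × (309)⁴ = 0.97 × 5.67×10⁻⁸ × 1.70 × 9.12×10^9.
P = 852 W.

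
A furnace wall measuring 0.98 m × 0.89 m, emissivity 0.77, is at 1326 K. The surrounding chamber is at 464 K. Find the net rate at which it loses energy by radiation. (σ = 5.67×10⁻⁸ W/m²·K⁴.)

A = 0.98 × 0.89 = 0.872 m².
Q = εσA(T⁴ − T_s⁴). T⁴ − T_s⁴ = (1326)⁴ − (464)⁴ = 3.09×10^12 − 4.64×10^10 = 3.05×10^12 K⁴.
Q = 0.77 × 5.67×10⁻⁸ × 0.872 × 3.05×10^12 = 1.16×10^5 W.

Q ≈ 1.16×10^5 W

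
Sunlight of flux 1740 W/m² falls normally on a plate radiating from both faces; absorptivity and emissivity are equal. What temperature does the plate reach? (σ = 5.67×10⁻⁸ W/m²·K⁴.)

T ≈ 352 K

Absorbed flux αS = emitted flux 2εσT⁴ per unit area; with α = ε this gives T = (S/2σ)^(1/4).
T = (1740 / (2 × 5.67×10⁻⁸))^(1/4) = (1.53×10^10)^(1/4).
T = 352 K.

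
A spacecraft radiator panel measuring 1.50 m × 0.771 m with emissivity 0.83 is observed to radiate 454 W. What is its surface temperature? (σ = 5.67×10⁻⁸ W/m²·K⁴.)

A = 1.50 × 0.771 = 1.16 m².
From P = εσAT⁴, T = (P / εσA)^(1/4) = (454 / (0.83 × 5.67×10⁻⁸ × 1.16))^(1/4).
T = (8.34×10^9)^(1/4) = 302 K.

T ≈ 302 K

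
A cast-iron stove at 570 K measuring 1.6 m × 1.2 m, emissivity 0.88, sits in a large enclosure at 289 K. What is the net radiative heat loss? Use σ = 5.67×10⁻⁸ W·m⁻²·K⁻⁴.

A = 1.6 × 1.2 = 1.92 m².
Q = εσA(T⁴ − T_s⁴). T⁴ − T_s⁴ = (570)⁴ − (289)⁴ = 1.06×10^11 − 6.98×10^9 = 9.86×10^10 K⁴.
Q = 0.88 × 5.67×10⁻⁸ × 1.92 × 9.86×10^10 = 9440 W.

Q ≈ 9440 W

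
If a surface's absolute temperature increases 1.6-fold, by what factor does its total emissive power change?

P ∝ T⁴, so the power scales as (1.6)⁴ = 6.55.

factor ≈ 6.55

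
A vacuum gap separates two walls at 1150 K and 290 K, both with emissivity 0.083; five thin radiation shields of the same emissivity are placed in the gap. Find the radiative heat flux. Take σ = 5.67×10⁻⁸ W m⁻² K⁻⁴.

Each of the 6 gaps contributes resistance (2/ε − 1) = 2/0.083 − 1 = 23.10; total = 138.6.
q = σ(T₁⁴ − T₂⁴) / 138.6 = 5.67×10⁻⁸ × 1.74×10^12 / 138.6 = 713 W/m².

q ≈ 713 W/m²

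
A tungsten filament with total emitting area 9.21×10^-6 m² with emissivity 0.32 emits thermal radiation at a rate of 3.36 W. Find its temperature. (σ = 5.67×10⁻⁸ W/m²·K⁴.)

T ≈ 2120 K

From P = εσAT⁴, T = (P / εσA)^(1/4) = (3.36 / (0.32 × 5.67×10⁻⁸ × 9.21×10^-6))^(1/4).
T = (2.01×10^13)^(1/4) = 2120 K.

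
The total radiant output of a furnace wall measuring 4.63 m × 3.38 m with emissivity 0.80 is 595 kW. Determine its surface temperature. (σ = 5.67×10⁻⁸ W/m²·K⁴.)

A = 4.63 × 3.38 = 15.6 m².
From P = εσAT⁴, T = (P / εσA)^(1/4) = (5.95×10^5 / (0.80 × 5.67×10⁻⁸ × 15.6))^(1/4).
T = (8.38×10^11)^(1/4) = 957 K.

T ≈ 957 K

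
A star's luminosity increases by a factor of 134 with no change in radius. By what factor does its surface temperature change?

factor ≈ 3.40

P ∝ T⁴ ⇒ T ∝ P^(1/4), so T scales by (134)^(1/4) = 3.40.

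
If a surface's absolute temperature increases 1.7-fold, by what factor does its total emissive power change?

factor ≈ 8.35

P ∝ T⁴, so the power scales as (1.7)⁴ = 8.35.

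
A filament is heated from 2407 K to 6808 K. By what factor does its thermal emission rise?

P ∝ T⁴, so the ratio is (6808/2407)⁴ = (2.828)⁴ = 64.0.

ratio ≈ 64.0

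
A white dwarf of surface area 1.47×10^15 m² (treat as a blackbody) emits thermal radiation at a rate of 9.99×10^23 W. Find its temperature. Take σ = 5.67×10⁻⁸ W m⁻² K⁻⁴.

From P = σAT⁴, T = (P / σA)^(1/4) = (9.99×10^23 / (5.67×10⁻⁸ × 1.47×10^15))^(1/4).
T = (1.20×10^16)^(1/4) = 10500 K.

T ≈ 10500 K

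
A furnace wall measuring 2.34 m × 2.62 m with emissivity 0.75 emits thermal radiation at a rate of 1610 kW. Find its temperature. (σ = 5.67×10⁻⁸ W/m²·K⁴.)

A = 2.34 × 2.62 = 6.13 m².
From P = εσAT⁴, T = (P / εσA)^(1/4) = (1.61×10^6 / (0.75 × 5.67×10⁻⁸ × 6.13))^(1/4).
T = (6.18×10^12)^(1/4) = 1580 K.

T ≈ 1580 K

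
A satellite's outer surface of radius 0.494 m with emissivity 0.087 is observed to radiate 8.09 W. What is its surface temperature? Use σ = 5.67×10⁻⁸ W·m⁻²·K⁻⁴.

A = 4πr² = 4π × (0.494)² = 3.07 m².
From P = εσAT⁴, T = (P / εσA)^(1/4) = (8.09 / (0.087 × 5.67×10⁻⁸ × 3.07))^(1/4).
T = (5.35×10^8)^(1/4) = 152 K.

T ≈ 152 K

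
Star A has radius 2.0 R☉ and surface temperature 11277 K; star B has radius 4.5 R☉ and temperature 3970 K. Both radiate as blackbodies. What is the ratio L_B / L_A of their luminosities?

L_B/L_A ≈ 0.0778

L = 4πR²σT⁴ ∝ R²T⁴, so L_B/L_A = (4.5/2.0)² × (3970/11277)⁴ = 5.06 × 0.0154 = 0.0778.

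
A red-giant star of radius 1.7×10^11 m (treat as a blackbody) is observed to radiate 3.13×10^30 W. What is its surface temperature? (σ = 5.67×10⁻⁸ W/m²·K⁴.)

A = 4πr² = 4π × (1.7×10^11)² = 3.63×10^23 m².
From P = σAT⁴, T = (P / σA)^(1/4) = (3.13×10^30 / (5.67×10⁻⁸ × 3.63×10^23))^(1/4).
T = (1.52×10^14)^(1/4) = 3510 K.

T ≈ 3510 K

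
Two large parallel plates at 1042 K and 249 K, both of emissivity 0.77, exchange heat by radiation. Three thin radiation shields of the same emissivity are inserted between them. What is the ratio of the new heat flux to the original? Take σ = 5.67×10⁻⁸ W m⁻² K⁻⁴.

ratio ≈ 0.250

With N identical shields there are N+1 = 4 gaps in series, each with the same radiative resistance, so the flux falls to 1/(N+1) of its unshielded value.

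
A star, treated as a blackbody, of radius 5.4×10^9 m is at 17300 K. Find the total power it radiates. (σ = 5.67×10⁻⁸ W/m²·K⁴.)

A = 4πr² = 4π × (5.4×10^9)² = 3.66×10^20 m².
P = σAT⁴ = 5.67×10⁻⁸ × 3.66×10^20 × (17300)⁴ = 5.67×10⁻⁸ × 3.66×10^20 × 8.96×10^16.
P = 1.86×10^30 W.

P ≈ 1.86×10^30 W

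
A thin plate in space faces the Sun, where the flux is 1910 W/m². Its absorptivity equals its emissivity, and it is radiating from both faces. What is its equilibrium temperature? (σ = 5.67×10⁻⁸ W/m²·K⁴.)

T ≈ 360 K

Absorbed flux αS = emitted flux 2εσT⁴ per unit area; with α = ε this gives T = (S/2σ)^(1/4).
T = (1910 / (2 × 5.67×10⁻⁸))^(1/4) = (1.68×10^10)^(1/4).
T = 360 K.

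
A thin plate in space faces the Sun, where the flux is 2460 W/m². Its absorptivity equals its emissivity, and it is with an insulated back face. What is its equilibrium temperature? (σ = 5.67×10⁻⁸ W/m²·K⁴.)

T ≈ 456 K

Absorbed flux αS = emitted flux εσT⁴ (one radiating face); with α = ε, T = (S/σ)^(1/4).
T = (2460 / 5.67×10⁻⁸)^(1/4) = (4.34×10^10)^(1/4).
T = 456 K.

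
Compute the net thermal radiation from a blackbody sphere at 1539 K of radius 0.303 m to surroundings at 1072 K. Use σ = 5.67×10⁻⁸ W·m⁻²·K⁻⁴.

Q ≈ 2.81×10^5 W

A = 4πr² = 4π × (0.303)² = 1.15 m².
Q = σA(T⁴ − T_s⁴). T⁴ − T_s⁴ = (1539)⁴ − (1072)⁴ = 5.61×10^12 − 1.32×10^12 = 4.29×10^12 K⁴.
Q = 5.67×10⁻⁸ × 1.15 × 4.29×10^12 = 2.81×10^5 W.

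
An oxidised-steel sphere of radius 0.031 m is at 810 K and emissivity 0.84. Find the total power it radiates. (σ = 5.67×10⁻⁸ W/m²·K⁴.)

P ≈ 248 W

A = 4πr² = 4π × (0.031)² = 0.0121 m².
Stefan–Boltzmann: P = εσAT⁴ = 0.84 × 5.67×10⁻⁸ × 0.0121 × (810)⁴ = 0.84 × 5.67×10⁻⁸ × 0.0121 × 4.30×10^11.
P = 248 W.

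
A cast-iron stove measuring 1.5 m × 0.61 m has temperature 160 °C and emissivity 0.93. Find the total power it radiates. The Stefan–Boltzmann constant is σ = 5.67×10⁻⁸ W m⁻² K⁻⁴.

P ≈ 1700 W

A = 1.5 × 0.61 = 0.915 m².
160 °C = 433 K.
P = εσAT⁴ = 0.93 × 5.67×10⁻⁸ × 0.915 × (433)⁴ = 0.93 × 5.67×10⁻⁸ × 0.915 × 3.52×10^10.
P = 1700 W.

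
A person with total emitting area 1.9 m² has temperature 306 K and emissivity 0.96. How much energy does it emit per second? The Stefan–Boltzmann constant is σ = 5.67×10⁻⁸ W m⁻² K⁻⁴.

Stefan–Boltzmann: P = εσAT⁴ = 0.96 × 5.67×10⁻⁸ × 1.90 × (306)⁴ = 0.96 × 5.67×10⁻⁸ × 1.90 × 8.77×10^9.
P = 907 W.

P ≈ 907 W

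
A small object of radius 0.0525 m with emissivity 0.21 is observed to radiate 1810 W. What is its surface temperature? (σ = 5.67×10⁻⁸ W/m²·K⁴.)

A = 4πr² = 4π × (0.0525)² = 0.0346 m².
From P = εσAT⁴, T = (P / εσA)^(1/4) = (1810 / (0.21 × 5.67×10⁻⁸ × 0.0346))^(1/4).
T = (4.39×10^12)^(1/4) = 1450 K.

T ≈ 1450 K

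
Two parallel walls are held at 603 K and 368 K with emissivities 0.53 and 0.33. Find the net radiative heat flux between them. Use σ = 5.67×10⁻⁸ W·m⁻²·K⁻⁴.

q ≈ 1650 W/m²

For two large parallel gray plates, q = σ(T₁⁴ − T₂⁴) / (1/ε₁ + 1/ε₂ − 1).
1/ε₁ + 1/ε₂ − 1 = 1/0.53 + 1/0.33 − 1 = 3.917.
T₁⁴ − T₂⁴ = 1.32×10^11 − 1.83×10^10 = 1.14×10^11 K⁴.
q = 5.67×10⁻⁸ × 1.14×10^11 / 3.917 = 1650 W/m².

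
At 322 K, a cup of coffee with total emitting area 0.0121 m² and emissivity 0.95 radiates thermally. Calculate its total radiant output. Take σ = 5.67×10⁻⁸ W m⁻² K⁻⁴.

P ≈ 7.01 W

P = εσAT⁴ = 0.95 × 5.67×10⁻⁸ × 0.0121 × (322)⁴ = 0.95 × 5.67×10⁻⁸ × 0.0121 × 1.08×10^10.
P = 7.01 W.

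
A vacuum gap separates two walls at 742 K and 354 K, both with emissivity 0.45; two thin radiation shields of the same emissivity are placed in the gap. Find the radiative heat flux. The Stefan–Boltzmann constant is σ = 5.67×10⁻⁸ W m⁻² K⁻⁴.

Each of the 3 gaps contributes resistance (2/ε − 1) = 2/0.45 − 1 = 3.444; total = 10.33.
q = σ(T₁⁴ − T₂⁴) / 10.33 = 5.67×10⁻⁸ × 2.87×10^11 / 10.33 = 1580 W/m².

q ≈ 1580 W/m²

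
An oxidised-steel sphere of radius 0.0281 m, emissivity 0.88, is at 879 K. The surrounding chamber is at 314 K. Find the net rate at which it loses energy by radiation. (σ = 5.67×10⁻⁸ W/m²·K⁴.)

A = 4πr² = 4π × (0.0281)² = 9.92×10^-3 m².
Q = εσA(T⁴ − T_s⁴). T⁴ − T_s⁴ = (879)⁴ − (314)⁴ = 5.97×10^11 − 9.72×10^9 = 5.87×10^11 K⁴.
Q = 0.88 × 5.67×10⁻⁸ × 9.92×10^-3 × 5.87×10^11 = 291 W.

Q ≈ 291 W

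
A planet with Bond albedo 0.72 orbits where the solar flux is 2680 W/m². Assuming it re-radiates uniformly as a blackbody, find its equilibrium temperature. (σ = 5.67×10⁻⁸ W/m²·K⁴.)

T ≈ 240 K

Power absorbed = (1−a)S·πR²; power emitted = 4πR²σT⁴. Equating and cancelling πR²:
T = ((1−a)S / 4σ)^(1/4) = (750 / (4 × 5.67×10⁻⁸))^(1/4) = (3.31×10^9)^(1/4).
T = 240 K.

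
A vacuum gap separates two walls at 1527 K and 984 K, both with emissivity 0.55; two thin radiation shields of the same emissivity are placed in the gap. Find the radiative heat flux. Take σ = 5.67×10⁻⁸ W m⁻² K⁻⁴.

q ≈ 32300 W/m²

Each of the 3 gaps contributes resistance (2/ε − 1) = 2/0.55 − 1 = 2.636; total = 7.909.
q = σ(T₁⁴ − T₂⁴) / 7.909 = 5.67×10⁻⁸ × 4.50×10^12 / 7.909 = 32300 W/m².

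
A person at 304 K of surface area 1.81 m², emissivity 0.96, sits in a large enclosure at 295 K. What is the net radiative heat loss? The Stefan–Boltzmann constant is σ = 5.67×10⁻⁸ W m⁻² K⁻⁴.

Q = εσA(T⁴ − T_s⁴). T⁴ − T_s⁴ = (304)⁴ − (295)⁴ = 8.54×10^9 − 7.57×10^9 = 9.67×10^8 K⁴.
Q = 0.96 × 5.67×10⁻⁸ × 1.81 × 9.67×10^8 = 95.3 W.

Q ≈ 95.3 W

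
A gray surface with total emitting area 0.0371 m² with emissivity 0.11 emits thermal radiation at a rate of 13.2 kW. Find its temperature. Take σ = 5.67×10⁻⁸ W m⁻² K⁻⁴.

From P = εσAT⁴, T = (P / εσA)^(1/4) = (13200 / (0.11 × 5.67×10⁻⁸ × 0.0371))^(1/4).
T = (5.70×10^13)^(1/4) = 2750 K.

T ≈ 2750 K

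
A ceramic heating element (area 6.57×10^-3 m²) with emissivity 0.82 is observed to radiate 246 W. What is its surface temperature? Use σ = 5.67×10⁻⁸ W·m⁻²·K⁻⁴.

T ≈ 947 K

From P = εσAT⁴, T = (P / εσA)^(1/4) = (246 / (0.82 × 5.67×10⁻⁸ × 6.57×10^-3))^(1/4).
T = (8.05×10^11)^(1/4) = 947 K.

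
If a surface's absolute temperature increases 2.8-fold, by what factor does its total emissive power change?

P ∝ T⁴, so the power scales as (2.8)⁴ = 61.5.

factor ≈ 61.5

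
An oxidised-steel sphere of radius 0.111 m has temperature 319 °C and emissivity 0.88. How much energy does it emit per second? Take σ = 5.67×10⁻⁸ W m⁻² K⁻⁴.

A = 4πr² = 4π × (0.111)² = 0.155 m².
319 °C = 592 K.
P = εσAT⁴ = 0.88 × 5.67×10⁻⁸ × 0.155 × (592)⁴ = 0.88 × 5.67×10⁻⁸ × 0.155 × 1.23×10^11.
P = 949 W.

P ≈ 949 W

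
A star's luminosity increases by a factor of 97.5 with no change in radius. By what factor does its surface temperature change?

factor ≈ 3.14

P ∝ T⁴ ⇒ T ∝ P^(1/4), so T scales by (97.5)^(1/4) = 3.14.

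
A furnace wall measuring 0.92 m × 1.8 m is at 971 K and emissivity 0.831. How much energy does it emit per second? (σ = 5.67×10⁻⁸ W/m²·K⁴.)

A = 0.92 × 1.8 = 1.66 m².
P = εσAT⁴ = 0.831 × 5.67×10⁻⁸ × 1.66 × (971)⁴ = 0.831 × 5.67×10⁻⁸ × 1.66 × 8.89×10^11.
P = 69400 W.

P ≈ 69400 W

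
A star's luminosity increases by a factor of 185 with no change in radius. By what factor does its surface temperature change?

P ∝ T⁴ ⇒ T ∝ P^(1/4), so T scales by (185)^(1/4) = 3.69.

factor ≈ 3.69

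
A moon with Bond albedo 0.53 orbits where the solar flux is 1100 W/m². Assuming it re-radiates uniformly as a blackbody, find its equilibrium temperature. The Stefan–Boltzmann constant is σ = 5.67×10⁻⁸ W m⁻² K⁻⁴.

Power absorbed = (1−a)S·πR²; power emitted = 4πR²σT⁴. Equating and cancelling πR²:
T = ((1−a)S / 4σ)^(1/4) = (517 / (4 × 5.67×10⁻⁸))^(1/4) = (2.28×10^9)^(1/4).
T = 219 K.

T ≈ 219 K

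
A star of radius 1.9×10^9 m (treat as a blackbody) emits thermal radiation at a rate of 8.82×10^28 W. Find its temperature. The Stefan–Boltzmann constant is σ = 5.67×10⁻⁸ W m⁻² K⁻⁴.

A = 4πr² = 4π × (1.9×10^9)² = 4.54×10^19 m².
From P = σAT⁴, T = (P / σA)^(1/4) = (8.82×10^28 / (5.67×10⁻⁸ × 4.54×10^19))^(1/4).
T = (3.43×10^16)^(1/4) = 13600 K.

T ≈ 13600 K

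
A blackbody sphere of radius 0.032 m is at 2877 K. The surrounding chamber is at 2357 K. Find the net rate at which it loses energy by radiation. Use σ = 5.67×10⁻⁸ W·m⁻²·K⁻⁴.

Q ≈ 27500 W

A = 4πr² = 4π × (0.032)² = 0.0129 m².
Q = σA(T⁴ − T_s⁴). T⁴ − T_s⁴ = (2877)⁴ − (2357)⁴ = 6.85×10^13 − 3.09×10^13 = 3.76×10^13 K⁴.
Q = 5.67×10⁻⁸ × 0.0129 × 3.76×10^13 = 27500 W.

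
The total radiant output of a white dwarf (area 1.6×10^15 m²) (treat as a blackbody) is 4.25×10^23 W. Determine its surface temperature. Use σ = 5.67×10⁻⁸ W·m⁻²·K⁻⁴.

From P = σAT⁴, T = (P / σA)^(1/4) = (4.25×10^23 / (5.67×10⁻⁸ × 1.60×10^15))^(1/4).
T = (4.68×10^15)^(1/4) = 8270 K.

T ≈ 8270 K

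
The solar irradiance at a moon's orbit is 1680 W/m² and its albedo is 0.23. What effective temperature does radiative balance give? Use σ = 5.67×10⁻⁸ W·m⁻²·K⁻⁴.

T ≈ 275 K

Power absorbed = (1−a)S·πR²; power emitted = 4πR²σT⁴. Equating and cancelling πR²:
T = ((1−a)S / 4σ)^(1/4) = (1290 / (4 × 5.67×10⁻⁸))^(1/4) = (5.70×10^9)^(1/4).
T = 275 K.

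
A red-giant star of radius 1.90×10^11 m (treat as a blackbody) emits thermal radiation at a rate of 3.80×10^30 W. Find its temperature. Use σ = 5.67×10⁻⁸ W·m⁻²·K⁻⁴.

A = 4πr² = 4π × (1.90×10^11)² = 4.54×10^23 m².
From P = σAT⁴, T = (P / σA)^(1/4) = (3.80×10^30 / (5.67×10⁻⁸ × 4.54×10^23))^(1/4).
T = (1.48×10^14)^(1/4) = 3490 K.

T ≈ 3490 K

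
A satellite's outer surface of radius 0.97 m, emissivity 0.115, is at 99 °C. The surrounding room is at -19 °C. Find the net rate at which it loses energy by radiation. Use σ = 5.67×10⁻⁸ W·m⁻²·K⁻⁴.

Q ≈ 1160 W

A = 4πr² = 4π × (0.97)² = 11.8 m².
Convert: 99 °C = 372 K; -19 °C = 254 K.
Q = εσA(T⁴ − T_s⁴). T⁴ − T_s⁴ = (372)⁴ − (254)⁴ = 1.92×10^10 − 4.16×10^9 = 1.50×10^10 K⁴.
Q = 0.115 × 5.67×10⁻⁸ × 11.8 × 1.50×10^10 = 1160 W.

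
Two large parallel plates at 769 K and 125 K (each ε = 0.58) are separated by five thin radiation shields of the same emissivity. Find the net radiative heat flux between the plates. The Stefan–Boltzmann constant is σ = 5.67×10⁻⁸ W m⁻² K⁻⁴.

q ≈ 1350 W/m²

Each of the 6 gaps contributes resistance (2/ε − 1) = 2/0.58 − 1 = 2.448; total = 14.69.
q = σ(T₁⁴ − T₂⁴) / 14.69 = 5.67×10⁻⁸ × 3.49×10^11 / 14.69 = 1350 W/m².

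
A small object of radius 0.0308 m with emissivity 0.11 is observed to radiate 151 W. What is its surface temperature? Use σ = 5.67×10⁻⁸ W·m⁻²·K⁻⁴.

A = 4πr² = 4π × (0.0308)² = 0.0119 m².
From P = εσAT⁴, T = (P / εσA)^(1/4) = (151 / (0.11 × 5.67×10⁻⁸ × 0.0119))^(1/4).
T = (2.03×10^12)^(1/4) = 1190 K.

T ≈ 1190 K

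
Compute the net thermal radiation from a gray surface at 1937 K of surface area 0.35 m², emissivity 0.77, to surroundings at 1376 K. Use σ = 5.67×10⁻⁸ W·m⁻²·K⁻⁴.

Q ≈ 1.60×10^5 W

Q = εσA(T⁴ − T_s⁴). T⁴ − T_s⁴ = (1937)⁴ − (1376)⁴ = 1.41×10^13 − 3.58×10^12 = 1.05×10^13 K⁴.
Q = 0.77 × 5.67×10⁻⁸ × 0.350 × 1.05×10^13 = 1.60×10^5 W.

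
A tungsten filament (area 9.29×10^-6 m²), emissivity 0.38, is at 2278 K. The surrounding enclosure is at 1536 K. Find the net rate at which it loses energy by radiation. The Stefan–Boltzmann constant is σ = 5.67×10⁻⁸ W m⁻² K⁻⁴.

Q = εσA(T⁴ − T_s⁴). T⁴ − T_s⁴ = (2278)⁴ − (1536)⁴ = 2.69×10^13 − 5.57×10^12 = 2.14×10^13 K⁴.
Q = 0.38 × 5.67×10⁻⁸ × 9.29×10^-6 × 2.14×10^13 = 4.28 W.

Q ≈ 4.28 W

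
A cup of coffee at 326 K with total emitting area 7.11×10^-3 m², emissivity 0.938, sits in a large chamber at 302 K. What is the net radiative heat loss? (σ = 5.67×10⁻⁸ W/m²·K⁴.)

Q ≈ 1.13 W

Q = εσA(T⁴ − T_s⁴). T⁴ − T_s⁴ = (326)⁴ − (302)⁴ = 1.13×10^10 − 8.32×10^9 = 2.98×10^9 K⁴.
Q = 0.938 × 5.67×10⁻⁸ × 7.11×10^-3 × 2.98×10^9 = 1.13 W.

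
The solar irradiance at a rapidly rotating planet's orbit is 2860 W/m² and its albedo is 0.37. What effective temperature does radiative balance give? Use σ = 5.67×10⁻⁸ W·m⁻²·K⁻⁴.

Power absorbed = (1−a)S·πR²; power emitted = 4πR²σT⁴. Equating and cancelling πR²:
T = ((1−a)S / 4σ)^(1/4) = (1800 / (4 × 5.67×10⁻⁸))^(1/4) = (7.94×10^9)^(1/4).
T = 299 K.

T ≈ 299 K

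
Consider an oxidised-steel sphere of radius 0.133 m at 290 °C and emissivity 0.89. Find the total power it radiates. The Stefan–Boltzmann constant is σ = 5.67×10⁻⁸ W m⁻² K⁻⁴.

A = 4πr² = 4π × (0.133)² = 0.222 m².
290 °C = 563 K.
Stefan–Boltzmann: P = εσAT⁴ = 0.89 × 5.67×10⁻⁸ × 0.222 × (563)⁴ = 0.89 × 5.67×10⁻⁸ × 0.222 × 1.00×10^11.
P = 1130 W.

P ≈ 1130 W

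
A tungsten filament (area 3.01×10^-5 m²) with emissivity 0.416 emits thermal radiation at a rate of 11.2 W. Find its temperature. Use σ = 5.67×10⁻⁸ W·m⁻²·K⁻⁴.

T ≈ 1990 K

From P = εσAT⁴, T = (P / εσA)^(1/4) = (11.2 / (0.416 × 5.67×10⁻⁸ × 3.01×10^-5))^(1/4).
T = (1.58×10^13)^(1/4) = 1990 K.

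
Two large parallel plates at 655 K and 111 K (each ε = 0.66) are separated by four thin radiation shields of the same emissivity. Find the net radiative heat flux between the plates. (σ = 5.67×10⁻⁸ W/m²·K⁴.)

Each of the 5 gaps contributes resistance (2/ε − 1) = 2/0.66 − 1 = 2.030; total = 10.15.
q = σ(T₁⁴ − T₂⁴) / 10.15 = 5.67×10⁻⁸ × 1.84×10^11 / 10.15 = 1030 W/m².

q ≈ 1030 W/m²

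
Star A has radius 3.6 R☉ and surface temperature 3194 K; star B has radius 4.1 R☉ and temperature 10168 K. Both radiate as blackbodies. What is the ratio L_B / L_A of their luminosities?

L_B/L_A ≈ 133

L = 4πR²σT⁴ ∝ R²T⁴, so L_B/L_A = (4.1/3.6)² × (10168/3194)⁴ = 1.30 × 103 = 133.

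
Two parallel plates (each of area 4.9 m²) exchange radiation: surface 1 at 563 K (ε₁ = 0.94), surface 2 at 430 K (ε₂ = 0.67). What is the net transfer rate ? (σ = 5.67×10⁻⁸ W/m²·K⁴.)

Q ≈ 11800 W

For two large parallel gray plates, q = σ(T₁⁴ − T₂⁴) / (1/ε₁ + 1/ε₂ − 1).
1/ε₁ + 1/ε₂ − 1 = 1/0.94 + 1/0.67 − 1 = 1.556.
T₁⁴ − T₂⁴ = 1.00×10^11 − 3.42×10^10 = 6.63×10^10 K⁴.
q = 5.67×10⁻⁸ × 6.63×10^10 / 1.556 = 2410 W/m².
Q = q·A = 2410 × 4.9 = 11800 W.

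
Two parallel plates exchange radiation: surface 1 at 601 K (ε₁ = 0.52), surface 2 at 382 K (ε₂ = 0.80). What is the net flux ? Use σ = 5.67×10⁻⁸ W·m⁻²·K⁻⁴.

q ≈ 2850 W/m²

For two large parallel gray plates, q = σ(T₁⁴ − T₂⁴) / (1/ε₁ + 1/ε₂ − 1).
1/ε₁ + 1/ε₂ − 1 = 1/0.52 + 1/0.80 − 1 = 2.173.
T₁⁴ − T₂⁴ = 1.30×10^11 − 2.13×10^10 = 1.09×10^11 K⁴.
q = 5.67×10⁻⁸ × 1.09×10^11 / 2.173 = 2850 W/m².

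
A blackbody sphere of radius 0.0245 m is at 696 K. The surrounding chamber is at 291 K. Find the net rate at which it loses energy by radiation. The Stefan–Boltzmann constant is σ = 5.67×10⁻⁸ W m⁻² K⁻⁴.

A = 4πr² = 4π × (0.0245)² = 7.54×10^-3 m².
Q = σA(T⁴ − T_s⁴). T⁴ − T_s⁴ = (696)⁴ − (291)⁴ = 2.35×10^11 − 7.17×10^9 = 2.27×10^11 K⁴.
Q = 5.67×10⁻⁸ × 7.54×10^-3 × 2.27×10^11 = 97.3 W.

Q ≈ 97.3 W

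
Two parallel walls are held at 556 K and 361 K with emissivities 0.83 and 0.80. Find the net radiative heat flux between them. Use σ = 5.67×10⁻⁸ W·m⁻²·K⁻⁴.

q ≈ 3060 W/m²

For two large parallel gray plates, q = σ(T₁⁴ − T₂⁴) / (1/ε₁ + 1/ε₂ − 1).
1/ε₁ + 1/ε₂ − 1 = 1/0.83 + 1/0.80 − 1 = 1.455.
T₁⁴ − T₂⁴ = 9.56×10^10 − 1.70×10^10 = 7.86×10^10 K⁴.
q = 5.67×10⁻⁸ × 7.86×10^10 / 1.455 = 3060 W/m².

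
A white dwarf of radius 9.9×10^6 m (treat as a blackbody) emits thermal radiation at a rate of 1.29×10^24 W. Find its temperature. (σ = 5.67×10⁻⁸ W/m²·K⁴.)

T ≈ 11700 K

A = 4πr² = 4π × (9.9×10^6)² = 1.23×10^15 m².
From P = σAT⁴, T = (P / σA)^(1/4) = (1.29×10^24 / (5.67×10⁻⁸ × 1.23×10^15))^(1/4).
T = (1.85×10^16)^(1/4) = 11700 K.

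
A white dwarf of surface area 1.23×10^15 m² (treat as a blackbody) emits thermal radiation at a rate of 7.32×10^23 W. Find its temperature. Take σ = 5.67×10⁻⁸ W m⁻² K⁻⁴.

T ≈ 10100 K

From P = σAT⁴, T = (P / σA)^(1/4) = (7.32×10^23 / (5.67×10⁻⁸ × 1.23×10^15))^(1/4).
T = (1.05×10^16)^(1/4) = 10100 K.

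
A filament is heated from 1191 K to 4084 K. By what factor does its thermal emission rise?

ratio ≈ 138

P ∝ T⁴, so the ratio is (4084/1191)⁴ = (3.429)⁴ = 138.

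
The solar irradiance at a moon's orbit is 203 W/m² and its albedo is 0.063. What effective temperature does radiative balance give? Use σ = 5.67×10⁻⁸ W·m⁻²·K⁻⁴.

T ≈ 170 K

Power absorbed = (1−a)S·πR²; power emitted = 4πR²σT⁴. Equating and cancelling πR²:
T = ((1−a)S / 4σ)^(1/4) = (190 / (4 × 5.67×10⁻⁸))^(1/4) = (8.39×10^8)^(1/4).
T = 170 K.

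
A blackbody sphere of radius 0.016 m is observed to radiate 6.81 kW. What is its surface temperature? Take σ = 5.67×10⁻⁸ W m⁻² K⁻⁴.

A = 4πr² = 4π × (0.016)² = 3.22×10^-3 m².
From P = σAT⁴, T = (P / σA)^(1/4) = (6810 / (5.67×10⁻⁸ × 3.22×10^-3))^(1/4).
T = (3.73×10^13)^(1/4) = 2470 K.

T ≈ 2470 K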